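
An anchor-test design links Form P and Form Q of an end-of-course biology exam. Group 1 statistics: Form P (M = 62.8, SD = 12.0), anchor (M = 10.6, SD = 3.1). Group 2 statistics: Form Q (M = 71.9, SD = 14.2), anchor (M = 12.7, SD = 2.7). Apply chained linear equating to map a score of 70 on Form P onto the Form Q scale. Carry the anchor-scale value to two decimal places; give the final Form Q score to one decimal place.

70.6

Form P → anchor (Group 1): v = (3.1/12.0)(70 − 62.8) + 10.6 = 12.46
anchor → Form Q (Group 2): y = (14.2/2.7)(12.46 − 12.7) + 71.9 = 70.6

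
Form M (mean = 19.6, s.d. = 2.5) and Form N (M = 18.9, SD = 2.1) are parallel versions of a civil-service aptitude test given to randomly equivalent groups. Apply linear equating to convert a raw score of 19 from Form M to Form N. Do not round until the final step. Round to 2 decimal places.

Linear equating: y = (SD_Y/SD_X)(x − M_X) + M_Y
y = (2.1/2.5)(19 − 19.6) + 18.9
y = 0.840000 × -0.6 + 18.9 = -0.5040 + 18.9 = 18.40

18.40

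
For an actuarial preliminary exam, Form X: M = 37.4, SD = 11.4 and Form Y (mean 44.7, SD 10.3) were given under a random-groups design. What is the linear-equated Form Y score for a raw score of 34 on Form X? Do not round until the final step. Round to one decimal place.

41.6

Linear equating: y = (SD_Y/SD_X)(x − M_X) + M_Y
y = (10.3/11.4)(34 − 37.4) + 44.7
y = 0.903509 × -3.4 + 44.7 = -3.0719 + 44.7 = 41.6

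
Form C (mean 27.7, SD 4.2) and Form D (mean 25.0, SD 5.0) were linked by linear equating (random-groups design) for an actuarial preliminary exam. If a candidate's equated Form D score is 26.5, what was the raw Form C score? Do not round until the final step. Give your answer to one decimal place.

29.0

Invert y = (SD_Y/SD_X)(x − M_X) + M_Y:
x = (SD_X/SD_Y)(y − M_Y) + M_X = (4.2/5.0)(26.5 − 25.0) + 27.7
x = 0.840000 × 1.500 + 27.7 = 29.0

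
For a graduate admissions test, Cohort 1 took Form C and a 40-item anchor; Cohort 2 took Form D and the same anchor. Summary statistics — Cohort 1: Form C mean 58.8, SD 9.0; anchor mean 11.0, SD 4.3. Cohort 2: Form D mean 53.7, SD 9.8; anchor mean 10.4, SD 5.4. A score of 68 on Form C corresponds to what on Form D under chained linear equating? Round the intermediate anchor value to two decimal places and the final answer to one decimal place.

62.8

Form C → anchor (Cohort 1): v = (4.3/9.0)(68 − 58.8) + 11.0 = 15.40
anchor → Form D (Cohort 2): y = (9.8/5.4)(15.40 − 10.4) + 53.7 = 62.8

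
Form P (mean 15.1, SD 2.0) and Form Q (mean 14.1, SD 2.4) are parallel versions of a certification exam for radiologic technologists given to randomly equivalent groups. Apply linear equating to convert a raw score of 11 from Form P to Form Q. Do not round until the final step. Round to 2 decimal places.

Linear equating: y = (SD_Y/SD_X)(x − M_X) + M_Y
y = (2.4/2.0)(11 − 15.1) + 14.1
y = 1.200000 × -4.1 + 14.1 = -4.9200 + 14.1 = 9.18

9.18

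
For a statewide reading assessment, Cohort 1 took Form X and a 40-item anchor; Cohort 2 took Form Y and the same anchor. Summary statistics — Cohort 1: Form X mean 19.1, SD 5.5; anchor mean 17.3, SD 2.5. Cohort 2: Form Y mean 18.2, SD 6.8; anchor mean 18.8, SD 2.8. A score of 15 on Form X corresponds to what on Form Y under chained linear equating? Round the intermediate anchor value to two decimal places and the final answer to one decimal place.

10.0

Form X → anchor (Cohort 1): v = (2.5/5.5)(15 − 19.1) + 17.3 = 15.44
anchor → Form Y (Cohort 2): y = (6.8/2.8)(15.44 − 18.8) + 18.2 = 10.0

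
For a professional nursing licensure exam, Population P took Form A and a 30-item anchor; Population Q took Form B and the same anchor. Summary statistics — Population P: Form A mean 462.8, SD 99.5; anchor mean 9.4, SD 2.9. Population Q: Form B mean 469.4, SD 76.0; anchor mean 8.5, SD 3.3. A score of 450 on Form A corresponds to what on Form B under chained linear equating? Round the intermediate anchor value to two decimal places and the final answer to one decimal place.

Form A → anchor (Population P): v = (2.9/99.5)(450 − 462.8) + 9.4 = 9.03
anchor → Form B (Population Q): y = (76.0/3.3)(9.03 − 8.5) + 469.4 = 481.6

481.6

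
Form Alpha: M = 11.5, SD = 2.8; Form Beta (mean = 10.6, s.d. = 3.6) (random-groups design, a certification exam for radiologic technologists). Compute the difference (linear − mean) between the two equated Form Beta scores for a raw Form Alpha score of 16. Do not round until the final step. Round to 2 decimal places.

1.29

Mean-equated: 16 + (10.6 − 11.5) = 15.10
Linear-equated: (3.6/2.8)(16 − 11.5) + 10.6 = 16.386
Difference = 16.386 − 15.10 = 1.29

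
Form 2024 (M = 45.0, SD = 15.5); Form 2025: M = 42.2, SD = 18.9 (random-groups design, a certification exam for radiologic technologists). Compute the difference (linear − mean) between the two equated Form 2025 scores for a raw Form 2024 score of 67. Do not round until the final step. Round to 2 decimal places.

4.83

Mean-equated: 67 + (42.2 − 45.0) = 64.20
Linear-equated: (18.9/15.5)(67 − 45.0) + 42.2 = 69.026
Difference = 69.026 − 64.20 = 4.83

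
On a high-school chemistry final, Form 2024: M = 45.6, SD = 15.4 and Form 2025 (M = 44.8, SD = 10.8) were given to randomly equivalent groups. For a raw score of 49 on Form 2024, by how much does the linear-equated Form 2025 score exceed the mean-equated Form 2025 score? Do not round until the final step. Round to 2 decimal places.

Mean-equated: 49 + (44.8 − 45.6) = 48.20
Linear-equated: (10.8/15.4)(49 − 45.6) + 44.8 = 47.184
Difference = 47.184 − 48.20 = -1.02

-1.02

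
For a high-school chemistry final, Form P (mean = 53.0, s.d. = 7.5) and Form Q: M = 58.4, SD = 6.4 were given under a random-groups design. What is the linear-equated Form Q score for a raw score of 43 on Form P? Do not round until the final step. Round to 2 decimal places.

49.87

Linear equating: y = (SD_Y/SD_X)(x − M_X) + M_Y
y = (6.4/7.5)(43 − 53.0) + 58.4
y = 0.853333 × -10.0 + 58.4 = -8.5333 + 58.4 = 49.87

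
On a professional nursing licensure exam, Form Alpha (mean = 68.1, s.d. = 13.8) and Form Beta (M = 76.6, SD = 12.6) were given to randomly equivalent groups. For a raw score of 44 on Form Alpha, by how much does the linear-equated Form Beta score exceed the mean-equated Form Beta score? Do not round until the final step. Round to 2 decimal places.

Mean-equated: 44 + (76.6 − 68.1) = 52.50
Linear-equated: (12.6/13.8)(44 − 68.1) + 76.6 = 54.596
Difference = 54.596 − 52.50 = 2.10

2.10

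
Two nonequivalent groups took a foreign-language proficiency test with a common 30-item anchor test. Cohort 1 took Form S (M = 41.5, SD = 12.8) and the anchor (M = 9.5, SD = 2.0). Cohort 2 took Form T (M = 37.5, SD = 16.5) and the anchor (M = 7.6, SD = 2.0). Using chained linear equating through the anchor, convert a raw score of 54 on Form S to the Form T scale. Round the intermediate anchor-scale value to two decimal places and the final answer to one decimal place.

69.3

Form S → anchor (Cohort 1): v = (2.0/12.8)(54 − 41.5) + 9.5 = 11.45
anchor → Form T (Cohort 2): y = (16.5/2.0)(11.45 − 7.6) + 37.5 = 69.3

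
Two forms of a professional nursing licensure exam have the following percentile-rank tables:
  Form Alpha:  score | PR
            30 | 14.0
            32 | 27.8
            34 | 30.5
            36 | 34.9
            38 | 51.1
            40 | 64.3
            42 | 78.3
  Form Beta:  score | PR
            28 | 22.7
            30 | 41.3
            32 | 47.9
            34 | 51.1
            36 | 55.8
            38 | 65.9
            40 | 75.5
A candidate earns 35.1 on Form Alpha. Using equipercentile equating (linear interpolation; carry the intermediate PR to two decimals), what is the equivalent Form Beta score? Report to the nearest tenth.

PR of 35.1 on Form Alpha: 30.5 + (35.1 − 34)/(36 − 34) × (34.9 − 30.5) = 32.92
On Form Beta, PR 32.92 falls between score 28 (PR 22.7) and 30 (PR 41.3).
Interpolate: 28 + (32.92 − 22.7)/(41.3 − 22.7) × (30 − 28) = 29.1

29.1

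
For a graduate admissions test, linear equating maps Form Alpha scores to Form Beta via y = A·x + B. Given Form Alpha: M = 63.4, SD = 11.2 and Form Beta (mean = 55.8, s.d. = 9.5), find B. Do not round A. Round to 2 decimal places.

A = SD_Y / SD_X = 9.5 / 11.2 = 0.848214
B = M_Y − A·M_X = 55.8 − 0.848214 × 63.4 = 2.02

2.02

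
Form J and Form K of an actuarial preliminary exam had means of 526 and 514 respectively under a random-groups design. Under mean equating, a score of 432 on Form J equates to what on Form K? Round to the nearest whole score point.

Mean equating: y = x + (M_Y − M_X) = 432 + (514 − 526) = 420

420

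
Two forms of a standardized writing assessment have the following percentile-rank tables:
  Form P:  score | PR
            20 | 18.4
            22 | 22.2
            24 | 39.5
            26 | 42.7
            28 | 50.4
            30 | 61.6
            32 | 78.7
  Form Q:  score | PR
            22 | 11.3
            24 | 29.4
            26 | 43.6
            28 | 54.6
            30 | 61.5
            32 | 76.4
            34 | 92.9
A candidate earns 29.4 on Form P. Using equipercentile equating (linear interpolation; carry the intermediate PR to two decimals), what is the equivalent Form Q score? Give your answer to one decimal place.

29.1

PR of 29.4 on Form P: 50.4 + (29.4 − 28)/(30 − 28) × (61.6 − 50.4) = 58.24
On Form Q, PR 58.24 falls between score 28 (PR 54.6) and 30 (PR 61.5).
Interpolate: 28 + (58.24 − 54.6)/(61.5 − 54.6) × (30 − 28) = 29.1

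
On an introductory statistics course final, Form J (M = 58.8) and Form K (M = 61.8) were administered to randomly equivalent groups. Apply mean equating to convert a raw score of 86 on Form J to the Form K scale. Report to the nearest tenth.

89.0

Mean equating: y = x + (M_Y − M_X) = 86 + (61.8 − 58.8) = 89.0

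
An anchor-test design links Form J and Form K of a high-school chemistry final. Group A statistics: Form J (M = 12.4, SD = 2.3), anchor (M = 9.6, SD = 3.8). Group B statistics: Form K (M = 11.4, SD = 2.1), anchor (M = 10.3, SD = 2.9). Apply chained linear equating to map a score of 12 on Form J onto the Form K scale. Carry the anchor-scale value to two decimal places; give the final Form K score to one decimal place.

10.4

Form J → anchor (Group A): v = (3.8/2.3)(12 − 12.4) + 9.6 = 8.94
anchor → Form K (Group B): y = (2.1/2.9)(8.94 − 10.3) + 11.4 = 10.4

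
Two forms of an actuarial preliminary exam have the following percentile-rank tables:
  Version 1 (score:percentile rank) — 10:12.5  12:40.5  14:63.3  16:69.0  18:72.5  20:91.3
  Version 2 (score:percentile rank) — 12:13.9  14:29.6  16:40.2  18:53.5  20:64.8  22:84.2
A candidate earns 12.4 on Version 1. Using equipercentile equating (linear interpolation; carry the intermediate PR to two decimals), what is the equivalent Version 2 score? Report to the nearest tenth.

16.7

PR of 12.4 on Version 1: 40.5 + (12.4 − 12)/(14 − 12) × (63.3 − 40.5) = 45.06
On Version 2, PR 45.06 falls between score 16 (PR 40.2) and 18 (PR 53.5).
Interpolate: 16 + (45.06 − 40.2)/(53.5 − 40.2) × (18 − 16) = 16.7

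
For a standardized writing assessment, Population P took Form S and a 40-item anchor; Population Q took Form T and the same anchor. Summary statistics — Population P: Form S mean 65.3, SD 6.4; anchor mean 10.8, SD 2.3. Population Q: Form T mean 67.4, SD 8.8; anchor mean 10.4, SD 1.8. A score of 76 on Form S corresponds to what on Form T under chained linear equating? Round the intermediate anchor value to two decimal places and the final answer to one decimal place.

88.2

Form S → anchor (Population P): v = (2.3/6.4)(76 − 65.3) + 10.8 = 14.65
anchor → Form T (Population Q): y = (8.8/1.8)(14.65 − 10.4) + 67.4 = 88.2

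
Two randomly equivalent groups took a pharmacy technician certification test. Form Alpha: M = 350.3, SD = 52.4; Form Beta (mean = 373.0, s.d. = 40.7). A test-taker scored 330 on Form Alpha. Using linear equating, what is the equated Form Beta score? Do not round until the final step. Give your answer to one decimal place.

357.2

Linear equating: y = (SD_Y/SD_X)(x − M_X) + M_Y
y = (40.7/52.4)(330 − 350.3) + 373.0
y = 0.776718 × -20.3 + 373.0 = -15.7674 + 373.0 = 357.2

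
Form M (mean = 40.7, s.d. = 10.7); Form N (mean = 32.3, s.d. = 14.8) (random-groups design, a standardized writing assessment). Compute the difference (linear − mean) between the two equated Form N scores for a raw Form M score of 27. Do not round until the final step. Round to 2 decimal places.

Mean-equated: 27 + (32.3 − 40.7) = 18.60
Linear-equated: (14.8/10.7)(27 − 40.7) + 32.3 = 13.350
Difference = 13.350 − 18.60 = -5.25

-5.25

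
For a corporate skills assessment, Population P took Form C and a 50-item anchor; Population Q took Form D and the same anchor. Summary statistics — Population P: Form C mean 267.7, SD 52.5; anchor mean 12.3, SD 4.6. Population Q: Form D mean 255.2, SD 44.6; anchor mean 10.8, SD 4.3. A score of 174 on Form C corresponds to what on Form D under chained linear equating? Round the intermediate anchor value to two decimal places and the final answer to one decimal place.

Form C → anchor (Population P): v = (4.6/52.5)(174 − 267.7) + 12.3 = 4.09
anchor → Form D (Population Q): y = (44.6/4.3)(4.09 − 10.8) + 255.2 = 185.6

185.6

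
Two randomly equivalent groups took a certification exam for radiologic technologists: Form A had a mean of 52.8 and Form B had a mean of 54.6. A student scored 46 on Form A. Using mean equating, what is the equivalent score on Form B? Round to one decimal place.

Mean equating: y = x + (M_Y − M_X) = 46 + (54.6 − 52.8) = 47.8

47.8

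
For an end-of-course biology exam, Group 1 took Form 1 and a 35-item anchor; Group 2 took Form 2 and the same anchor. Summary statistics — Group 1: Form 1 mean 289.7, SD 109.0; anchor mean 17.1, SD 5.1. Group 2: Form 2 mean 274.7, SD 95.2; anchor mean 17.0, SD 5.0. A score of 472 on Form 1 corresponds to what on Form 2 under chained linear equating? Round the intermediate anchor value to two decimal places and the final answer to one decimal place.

Form 1 → anchor (Group 1): v = (5.1/109.0)(472 − 289.7) + 17.1 = 25.63
anchor → Form 2 (Group 2): y = (95.2/5.0)(25.63 − 17.0) + 274.7 = 439.0

439.0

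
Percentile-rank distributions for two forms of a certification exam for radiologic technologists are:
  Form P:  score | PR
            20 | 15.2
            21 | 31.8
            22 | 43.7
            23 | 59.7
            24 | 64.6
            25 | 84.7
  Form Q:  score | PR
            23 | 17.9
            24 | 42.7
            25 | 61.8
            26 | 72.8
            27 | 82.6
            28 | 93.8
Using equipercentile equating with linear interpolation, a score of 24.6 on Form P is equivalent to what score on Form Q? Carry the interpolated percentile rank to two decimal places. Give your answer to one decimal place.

PR of 24.6 on Form P: 64.6 + (24.6 − 24)/(25 − 24) × (84.7 − 64.6) = 76.66
On Form Q, PR 76.66 falls between score 26 (PR 72.8) and 27 (PR 82.6).
Interpolate: 26 + (76.66 − 72.8)/(82.6 − 72.8) × (27 − 26) = 26.4

26.4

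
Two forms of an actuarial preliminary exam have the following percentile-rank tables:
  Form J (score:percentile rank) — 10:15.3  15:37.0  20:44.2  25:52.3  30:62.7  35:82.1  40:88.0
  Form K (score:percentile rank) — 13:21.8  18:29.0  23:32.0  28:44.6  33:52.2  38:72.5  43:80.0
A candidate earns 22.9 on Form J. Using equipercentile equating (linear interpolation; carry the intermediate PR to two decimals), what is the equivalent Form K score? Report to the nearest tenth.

PR of 22.9 on Form J: 44.2 + (22.9 − 20)/(25 − 20) × (52.3 − 44.2) = 48.90
On Form K, PR 48.90 falls between score 28 (PR 44.6) and 33 (PR 52.2).
Interpolate: 28 + (48.90 − 44.6)/(52.2 − 44.6) × (33 − 28) = 30.8

30.8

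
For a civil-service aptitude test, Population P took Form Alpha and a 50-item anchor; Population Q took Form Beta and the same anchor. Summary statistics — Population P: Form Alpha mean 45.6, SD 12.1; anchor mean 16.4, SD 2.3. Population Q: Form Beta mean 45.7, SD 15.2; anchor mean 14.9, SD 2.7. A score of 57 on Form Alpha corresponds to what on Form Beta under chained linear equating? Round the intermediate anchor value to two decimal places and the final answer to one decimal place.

66.4

Form Alpha → anchor (Population P): v = (2.3/12.1)(57 − 45.6) + 16.4 = 18.57
anchor → Form Beta (Population Q): y = (15.2/2.7)(18.57 − 14.9) + 45.7 = 66.4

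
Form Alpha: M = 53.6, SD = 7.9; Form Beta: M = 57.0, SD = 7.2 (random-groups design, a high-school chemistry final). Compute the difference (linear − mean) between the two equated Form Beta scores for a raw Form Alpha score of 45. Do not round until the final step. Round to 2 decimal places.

0.76

Mean-equated: 45 + (57.0 − 53.6) = 48.40
Linear-equated: (7.2/7.9)(45 − 53.6) + 57.0 = 49.162
Difference = 49.162 − 48.40 = 0.76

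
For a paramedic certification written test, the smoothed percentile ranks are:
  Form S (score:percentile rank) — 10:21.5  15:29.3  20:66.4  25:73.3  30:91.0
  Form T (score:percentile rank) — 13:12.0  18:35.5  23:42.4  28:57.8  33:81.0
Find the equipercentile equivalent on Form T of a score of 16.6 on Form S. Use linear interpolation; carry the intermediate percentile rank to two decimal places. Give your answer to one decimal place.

22.1

PR of 16.6 on Form S: 29.3 + (16.6 − 15)/(20 − 15) × (66.4 − 29.3) = 41.17
On Form T, PR 41.17 falls between score 18 (PR 35.5) and 23 (PR 42.4).
Interpolate: 18 + (41.17 − 35.5)/(42.4 − 35.5) × (23 − 18) = 22.1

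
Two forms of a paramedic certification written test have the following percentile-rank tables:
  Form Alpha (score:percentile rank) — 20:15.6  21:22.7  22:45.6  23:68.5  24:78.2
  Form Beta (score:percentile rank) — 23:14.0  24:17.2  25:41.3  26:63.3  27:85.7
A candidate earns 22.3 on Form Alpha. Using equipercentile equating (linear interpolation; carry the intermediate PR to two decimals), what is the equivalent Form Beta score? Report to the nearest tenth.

PR of 22.3 on Form Alpha: 45.6 + (22.3 − 22)/(23 − 22) × (68.5 − 45.6) = 52.47
On Form Beta, PR 52.47 falls between score 25 (PR 41.3) and 26 (PR 63.3).
Interpolate: 25 + (52.47 − 41.3)/(63.3 − 41.3) × (26 − 25) = 25.5

25.5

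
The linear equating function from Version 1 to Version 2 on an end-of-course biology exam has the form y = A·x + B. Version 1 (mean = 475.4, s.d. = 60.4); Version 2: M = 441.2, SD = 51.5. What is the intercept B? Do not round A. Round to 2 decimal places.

35.85

A = SD_Y / SD_X = 51.5 / 60.4 = 0.852649
B = M_Y − A·M_X = 441.2 − 0.852649 × 475.4 = 35.85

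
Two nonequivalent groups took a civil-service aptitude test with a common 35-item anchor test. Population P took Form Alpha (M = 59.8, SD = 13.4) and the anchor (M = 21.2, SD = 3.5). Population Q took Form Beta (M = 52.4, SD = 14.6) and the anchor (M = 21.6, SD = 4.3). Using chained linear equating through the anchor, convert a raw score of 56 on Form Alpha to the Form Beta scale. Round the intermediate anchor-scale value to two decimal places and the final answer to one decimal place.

Form Alpha → anchor (Population P): v = (3.5/13.4)(56 − 59.8) + 21.2 = 20.21
anchor → Form Beta (Population Q): y = (14.6/4.3)(20.21 − 21.6) + 52.4 = 47.7

47.7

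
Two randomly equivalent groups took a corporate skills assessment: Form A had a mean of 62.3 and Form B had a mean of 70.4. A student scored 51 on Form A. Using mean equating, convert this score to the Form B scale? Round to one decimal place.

59.1

Mean equating: y = x + (M_Y − M_X) = 51 + (70.4 − 62.3) = 59.1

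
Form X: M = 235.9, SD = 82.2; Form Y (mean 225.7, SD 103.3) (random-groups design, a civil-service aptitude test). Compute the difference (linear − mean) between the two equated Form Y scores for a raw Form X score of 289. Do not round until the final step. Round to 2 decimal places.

Mean-equated: 289 + (225.7 − 235.9) = 278.80
Linear-equated: (103.3/82.2)(289 − 235.9) + 225.7 = 292.430
Difference = 292.430 − 278.80 = 13.63

13.63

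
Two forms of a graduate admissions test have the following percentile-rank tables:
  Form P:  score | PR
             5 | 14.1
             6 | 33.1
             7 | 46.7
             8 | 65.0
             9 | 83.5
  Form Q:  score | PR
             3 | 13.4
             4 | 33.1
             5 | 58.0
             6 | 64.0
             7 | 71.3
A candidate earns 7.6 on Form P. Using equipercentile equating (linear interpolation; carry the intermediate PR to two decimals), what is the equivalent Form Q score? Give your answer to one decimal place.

PR of 7.6 on Form P: 46.7 + (7.6 − 7)/(8 − 7) × (65.0 − 46.7) = 57.68
On Form Q, PR 57.68 falls between score 4 (PR 33.1) and 5 (PR 58.0).
Interpolate: 4 + (57.68 − 33.1)/(58.0 − 33.1) × (5 − 4) = 5.0

5.0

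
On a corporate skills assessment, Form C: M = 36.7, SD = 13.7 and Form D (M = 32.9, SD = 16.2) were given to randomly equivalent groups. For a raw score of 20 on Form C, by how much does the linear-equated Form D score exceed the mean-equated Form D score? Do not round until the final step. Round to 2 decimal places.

Mean-equated: 20 + (32.9 − 36.7) = 16.20
Linear-equated: (16.2/13.7)(20 − 36.7) + 32.9 = 13.153
Difference = 13.153 − 16.20 = -3.05

-3.05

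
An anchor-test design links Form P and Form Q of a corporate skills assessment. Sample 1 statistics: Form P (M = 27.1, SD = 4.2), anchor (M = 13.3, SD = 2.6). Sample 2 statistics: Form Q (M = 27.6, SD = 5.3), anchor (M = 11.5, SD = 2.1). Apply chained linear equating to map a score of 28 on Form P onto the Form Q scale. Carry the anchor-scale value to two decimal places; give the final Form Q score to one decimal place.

33.6

Form P → anchor (Sample 1): v = (2.6/4.2)(28 − 27.1) + 13.3 = 13.86
anchor → Form Q (Sample 2): y = (5.3/2.1)(13.86 − 11.5) + 27.6 = 33.6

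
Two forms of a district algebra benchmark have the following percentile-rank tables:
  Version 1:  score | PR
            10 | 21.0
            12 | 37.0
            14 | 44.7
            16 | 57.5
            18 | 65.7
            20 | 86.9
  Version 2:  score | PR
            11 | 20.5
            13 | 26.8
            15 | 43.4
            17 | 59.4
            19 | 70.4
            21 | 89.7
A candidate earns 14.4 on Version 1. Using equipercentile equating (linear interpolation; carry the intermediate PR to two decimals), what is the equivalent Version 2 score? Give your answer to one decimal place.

15.5

PR of 14.4 on Version 1: 44.7 + (14.4 − 14)/(16 − 14) × (57.5 − 44.7) = 47.26
On Version 2, PR 47.26 falls between score 15 (PR 43.4) and 17 (PR 59.4).
Interpolate: 15 + (47.26 − 43.4)/(59.4 − 43.4) × (17 − 15) = 15.5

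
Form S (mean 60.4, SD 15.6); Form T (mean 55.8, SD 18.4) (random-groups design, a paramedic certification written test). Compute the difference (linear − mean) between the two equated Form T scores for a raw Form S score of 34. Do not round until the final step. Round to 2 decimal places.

Mean-equated: 34 + (55.8 − 60.4) = 29.40
Linear-equated: (18.4/15.6)(34 − 60.4) + 55.8 = 24.662
Difference = 24.662 − 29.40 = -4.74

-4.74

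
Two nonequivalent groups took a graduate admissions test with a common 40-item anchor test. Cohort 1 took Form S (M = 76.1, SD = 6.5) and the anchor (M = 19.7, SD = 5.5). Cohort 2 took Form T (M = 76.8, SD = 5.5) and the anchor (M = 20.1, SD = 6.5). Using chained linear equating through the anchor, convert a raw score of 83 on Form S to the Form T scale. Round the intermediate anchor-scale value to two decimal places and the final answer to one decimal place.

Form S → anchor (Cohort 1): v = (5.5/6.5)(83 − 76.1) + 19.7 = 25.54
anchor → Form T (Cohort 2): y = (5.5/6.5)(25.54 − 20.1) + 76.8 = 81.4

81.4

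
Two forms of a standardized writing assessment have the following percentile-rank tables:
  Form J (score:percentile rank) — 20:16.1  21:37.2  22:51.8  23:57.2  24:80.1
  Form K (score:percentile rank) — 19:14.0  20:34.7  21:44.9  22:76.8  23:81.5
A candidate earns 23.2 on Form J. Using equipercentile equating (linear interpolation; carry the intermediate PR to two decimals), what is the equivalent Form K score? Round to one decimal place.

21.5

PR of 23.2 on Form J: 57.2 + (23.2 − 23)/(24 − 23) × (80.1 − 57.2) = 61.78
On Form K, PR 61.78 falls between score 21 (PR 44.9) and 22 (PR 76.8).
Interpolate: 21 + (61.78 − 44.9)/(76.8 − 44.9) × (22 − 21) = 21.5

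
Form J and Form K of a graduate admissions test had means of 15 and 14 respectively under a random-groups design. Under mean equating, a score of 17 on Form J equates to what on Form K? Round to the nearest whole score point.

16

Mean equating: y = x + (M_Y − M_X) = 17 + (14 − 15) = 16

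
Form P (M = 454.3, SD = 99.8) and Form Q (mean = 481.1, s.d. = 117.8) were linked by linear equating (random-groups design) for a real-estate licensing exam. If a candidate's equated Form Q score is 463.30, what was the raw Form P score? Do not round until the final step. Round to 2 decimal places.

439.22

Invert y = (SD_Y/SD_X)(x − M_X) + M_Y:
x = (SD_X/SD_Y)(y − M_Y) + M_X = (99.8/117.8)(463.30 − 481.1) + 454.3
x = 0.847199 × -17.800 + 454.3 = 439.22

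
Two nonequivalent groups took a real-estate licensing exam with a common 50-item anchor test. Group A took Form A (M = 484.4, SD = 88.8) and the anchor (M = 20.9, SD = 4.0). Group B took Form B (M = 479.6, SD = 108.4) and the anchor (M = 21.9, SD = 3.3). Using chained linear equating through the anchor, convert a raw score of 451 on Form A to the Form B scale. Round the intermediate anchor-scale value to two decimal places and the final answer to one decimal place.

397.5

Form A → anchor (Group A): v = (4.0/88.8)(451 − 484.4) + 20.9 = 19.40
anchor → Form B (Group B): y = (108.4/3.3)(19.40 − 21.9) + 479.6 = 397.5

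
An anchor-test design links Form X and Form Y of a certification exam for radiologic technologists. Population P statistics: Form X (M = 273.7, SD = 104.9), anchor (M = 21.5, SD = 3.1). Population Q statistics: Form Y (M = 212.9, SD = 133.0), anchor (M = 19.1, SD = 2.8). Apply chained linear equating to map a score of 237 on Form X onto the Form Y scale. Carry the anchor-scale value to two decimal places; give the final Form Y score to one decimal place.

275.6

Form X → anchor (Population P): v = (3.1/104.9)(237 − 273.7) + 21.5 = 20.42
anchor → Form Y (Population Q): y = (133.0/2.8)(20.42 − 19.1) + 212.9 = 275.6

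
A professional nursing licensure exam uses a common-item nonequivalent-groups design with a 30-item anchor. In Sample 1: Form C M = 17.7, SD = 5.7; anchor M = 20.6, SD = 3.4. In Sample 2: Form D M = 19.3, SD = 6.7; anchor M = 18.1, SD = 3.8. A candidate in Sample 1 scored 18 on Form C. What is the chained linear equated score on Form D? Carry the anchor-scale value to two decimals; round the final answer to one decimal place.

Form C → anchor (Sample 1): v = (3.4/5.7)(18 − 17.7) + 20.6 = 20.78
anchor → Form D (Sample 2): y = (6.7/3.8)(20.78 − 18.1) + 19.3 = 24.0

24.0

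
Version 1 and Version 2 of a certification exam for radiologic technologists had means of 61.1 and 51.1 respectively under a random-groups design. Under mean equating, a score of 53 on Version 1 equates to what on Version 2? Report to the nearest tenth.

43.0

Mean equating: y = x + (M_Y − M_X) = 53 + (51.1 − 61.1) = 43.0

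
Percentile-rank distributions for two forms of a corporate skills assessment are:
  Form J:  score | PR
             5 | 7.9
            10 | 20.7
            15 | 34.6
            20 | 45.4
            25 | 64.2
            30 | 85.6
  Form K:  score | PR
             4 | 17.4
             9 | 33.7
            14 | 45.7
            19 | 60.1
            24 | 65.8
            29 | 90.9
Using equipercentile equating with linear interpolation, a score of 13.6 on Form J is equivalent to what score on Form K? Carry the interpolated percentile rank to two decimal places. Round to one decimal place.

8.1

PR of 13.6 on Form J: 20.7 + (13.6 − 10)/(15 − 10) × (34.6 − 20.7) = 30.71
On Form K, PR 30.71 falls between score 4 (PR 17.4) and 9 (PR 33.7).
Interpolate: 4 + (30.71 − 17.4)/(33.7 − 17.4) × (9 − 4) = 8.1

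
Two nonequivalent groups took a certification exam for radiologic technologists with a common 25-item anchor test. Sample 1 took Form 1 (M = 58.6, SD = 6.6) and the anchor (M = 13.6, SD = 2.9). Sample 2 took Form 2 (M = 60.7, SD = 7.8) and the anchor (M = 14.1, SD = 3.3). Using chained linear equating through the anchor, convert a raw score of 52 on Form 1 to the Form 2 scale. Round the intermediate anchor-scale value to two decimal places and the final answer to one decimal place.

Form 1 → anchor (Sample 1): v = (2.9/6.6)(52 − 58.6) + 13.6 = 10.70
anchor → Form 2 (Sample 2): y = (7.8/3.3)(10.70 − 14.1) + 60.7 = 52.7

52.7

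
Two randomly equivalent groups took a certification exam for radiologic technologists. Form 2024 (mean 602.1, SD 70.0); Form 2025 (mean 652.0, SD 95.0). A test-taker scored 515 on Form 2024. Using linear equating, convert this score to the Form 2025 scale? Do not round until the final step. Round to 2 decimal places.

Linear equating: y = (SD_Y/SD_X)(x − M_X) + M_Y
y = (95.0/70.0)(515 − 602.1) + 652.0
y = 1.357143 × -87.1 + 652.0 = -118.2071 + 652.0 = 533.79

533.79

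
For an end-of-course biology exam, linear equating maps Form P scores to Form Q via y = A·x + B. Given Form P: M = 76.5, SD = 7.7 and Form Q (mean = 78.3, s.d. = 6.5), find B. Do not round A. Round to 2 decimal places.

13.72

A = SD_Y / SD_X = 6.5 / 7.7 = 0.844156
B = M_Y − A·M_X = 78.3 − 0.844156 × 76.5 = 13.72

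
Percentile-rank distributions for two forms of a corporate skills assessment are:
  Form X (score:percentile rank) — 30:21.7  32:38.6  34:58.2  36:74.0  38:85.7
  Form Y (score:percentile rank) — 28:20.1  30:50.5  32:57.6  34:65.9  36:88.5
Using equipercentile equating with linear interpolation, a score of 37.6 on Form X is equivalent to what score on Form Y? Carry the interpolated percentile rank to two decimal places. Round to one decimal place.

35.5

PR of 37.6 on Form X: 74.0 + (37.6 − 36)/(38 − 36) × (85.7 − 74.0) = 83.36
On Form Y, PR 83.36 falls between score 34 (PR 65.9) and 36 (PR 88.5).
Interpolate: 34 + (83.36 − 65.9)/(88.5 − 65.9) × (36 − 34) = 35.5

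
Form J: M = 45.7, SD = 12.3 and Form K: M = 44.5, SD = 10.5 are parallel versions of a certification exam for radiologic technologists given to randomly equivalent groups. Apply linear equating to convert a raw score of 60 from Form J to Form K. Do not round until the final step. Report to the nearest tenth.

Linear equating: y = (SD_Y/SD_X)(x − M_X) + M_Y
y = (10.5/12.3)(60 − 45.7) + 44.5
y = 0.853659 × 14.3 + 44.5 = 12.2073 + 44.5 = 56.7

56.7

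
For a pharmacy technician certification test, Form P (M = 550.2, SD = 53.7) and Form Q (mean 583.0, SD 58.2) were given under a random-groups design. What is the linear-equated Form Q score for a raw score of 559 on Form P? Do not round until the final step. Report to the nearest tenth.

Linear equating: y = (SD_Y/SD_X)(x − M_X) + M_Y
y = (58.2/53.7)(559 − 550.2) + 583.0
y = 1.083799 × 8.8 + 583.0 = 9.5374 + 583.0 = 592.5

592.5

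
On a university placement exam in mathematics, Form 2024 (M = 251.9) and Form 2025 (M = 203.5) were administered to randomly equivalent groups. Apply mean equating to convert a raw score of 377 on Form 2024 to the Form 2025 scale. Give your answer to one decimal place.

328.6

Mean equating: y = x + (M_Y − M_X) = 377 + (203.5 − 251.9) = 328.6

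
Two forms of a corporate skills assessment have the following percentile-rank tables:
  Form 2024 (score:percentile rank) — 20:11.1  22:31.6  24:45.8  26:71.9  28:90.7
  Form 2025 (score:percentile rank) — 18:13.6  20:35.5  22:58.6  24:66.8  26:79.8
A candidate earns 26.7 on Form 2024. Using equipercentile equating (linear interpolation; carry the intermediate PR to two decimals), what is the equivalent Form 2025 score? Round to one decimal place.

PR of 26.7 on Form 2024: 71.9 + (26.7 − 26)/(28 − 26) × (90.7 − 71.9) = 78.48
On Form 2025, PR 78.48 falls between score 24 (PR 66.8) and 26 (PR 79.8).
Interpolate: 24 + (78.48 − 66.8)/(79.8 − 66.8) × (26 − 24) = 25.8

25.8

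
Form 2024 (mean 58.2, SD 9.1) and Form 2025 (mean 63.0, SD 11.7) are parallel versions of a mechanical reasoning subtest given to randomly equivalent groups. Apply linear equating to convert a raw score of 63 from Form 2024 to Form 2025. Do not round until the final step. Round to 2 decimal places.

Linear equating: y = (SD_Y/SD_X)(x − M_X) + M_Y
y = (11.7/9.1)(63 − 58.2) + 63.0
y = 1.285714 × 4.8 + 63.0 = 6.1714 + 63.0 = 69.17

69.17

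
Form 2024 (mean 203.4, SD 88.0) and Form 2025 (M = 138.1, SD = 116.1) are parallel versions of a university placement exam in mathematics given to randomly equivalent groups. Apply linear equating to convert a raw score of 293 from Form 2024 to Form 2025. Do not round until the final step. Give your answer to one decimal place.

Linear equating: y = (SD_Y/SD_X)(x − M_X) + M_Y
y = (116.1/88.0)(293 − 203.4) + 138.1
y = 1.319318 × 89.6 + 138.1 = 118.2109 + 138.1 = 256.3

256.3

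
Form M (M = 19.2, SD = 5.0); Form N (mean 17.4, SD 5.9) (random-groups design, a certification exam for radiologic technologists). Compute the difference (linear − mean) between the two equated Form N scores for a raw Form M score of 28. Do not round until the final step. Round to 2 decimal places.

Mean-equated: 28 + (17.4 − 19.2) = 26.20
Linear-equated: (5.9/5.0)(28 − 19.2) + 17.4 = 27.784
Difference = 27.784 − 26.20 = 1.58

1.58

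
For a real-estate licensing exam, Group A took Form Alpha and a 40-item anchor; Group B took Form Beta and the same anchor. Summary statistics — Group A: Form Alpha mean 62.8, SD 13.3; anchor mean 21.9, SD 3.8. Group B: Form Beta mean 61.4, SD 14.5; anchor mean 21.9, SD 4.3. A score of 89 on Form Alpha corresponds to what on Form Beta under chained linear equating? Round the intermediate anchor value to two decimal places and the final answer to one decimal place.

86.7

Form Alpha → anchor (Group A): v = (3.8/13.3)(89 − 62.8) + 21.9 = 29.39
anchor → Form Beta (Group B): y = (14.5/4.3)(29.39 − 21.9) + 61.4 = 86.7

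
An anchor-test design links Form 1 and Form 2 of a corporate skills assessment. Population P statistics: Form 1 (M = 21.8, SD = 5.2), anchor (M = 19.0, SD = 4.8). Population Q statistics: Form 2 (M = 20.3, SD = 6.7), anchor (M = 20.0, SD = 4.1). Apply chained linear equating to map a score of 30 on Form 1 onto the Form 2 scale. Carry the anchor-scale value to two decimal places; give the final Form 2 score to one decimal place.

Form 1 → anchor (Population P): v = (4.8/5.2)(30 − 21.8) + 19.0 = 26.57
anchor → Form 2 (Population Q): y = (6.7/4.1)(26.57 − 20.0) + 20.3 = 31.0

31.0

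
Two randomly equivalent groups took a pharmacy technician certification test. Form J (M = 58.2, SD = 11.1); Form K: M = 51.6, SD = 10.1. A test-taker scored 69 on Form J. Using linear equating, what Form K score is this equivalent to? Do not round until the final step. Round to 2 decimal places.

Linear equating: y = (SD_Y/SD_X)(x − M_X) + M_Y
y = (10.1/11.1)(69 − 58.2) + 51.6
y = 0.909910 × 10.8 + 51.6 = 9.8270 + 51.6 = 61.43

61.43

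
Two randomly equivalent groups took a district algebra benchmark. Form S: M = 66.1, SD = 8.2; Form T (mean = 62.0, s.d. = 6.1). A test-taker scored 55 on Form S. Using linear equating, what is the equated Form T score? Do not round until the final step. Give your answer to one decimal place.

53.7

Linear equating: y = (SD_Y/SD_X)(x − M_X) + M_Y
y = (6.1/8.2)(55 − 66.1) + 62.0
y = 0.743902 × -11.1 + 62.0 = -8.2573 + 62.0 = 53.7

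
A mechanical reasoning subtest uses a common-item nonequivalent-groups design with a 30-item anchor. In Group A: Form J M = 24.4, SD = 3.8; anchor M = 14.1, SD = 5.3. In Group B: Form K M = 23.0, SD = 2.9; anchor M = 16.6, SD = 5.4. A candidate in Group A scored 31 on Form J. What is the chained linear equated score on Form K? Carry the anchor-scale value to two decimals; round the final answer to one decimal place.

Form J → anchor (Group A): v = (5.3/3.8)(31 − 24.4) + 14.1 = 23.31
anchor → Form K (Group B): y = (2.9/5.4)(23.31 − 16.6) + 23.0 = 26.6

26.6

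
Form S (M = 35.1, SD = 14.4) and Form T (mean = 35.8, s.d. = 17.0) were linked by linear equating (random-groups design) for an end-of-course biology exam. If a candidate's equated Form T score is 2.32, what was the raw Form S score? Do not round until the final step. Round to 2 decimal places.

Invert y = (SD_Y/SD_X)(x − M_X) + M_Y:
x = (SD_X/SD_Y)(y − M_Y) + M_X = (14.4/17.0)(2.32 − 35.8) + 35.1
x = 0.847059 × -33.480 + 35.1 = 6.74

6.74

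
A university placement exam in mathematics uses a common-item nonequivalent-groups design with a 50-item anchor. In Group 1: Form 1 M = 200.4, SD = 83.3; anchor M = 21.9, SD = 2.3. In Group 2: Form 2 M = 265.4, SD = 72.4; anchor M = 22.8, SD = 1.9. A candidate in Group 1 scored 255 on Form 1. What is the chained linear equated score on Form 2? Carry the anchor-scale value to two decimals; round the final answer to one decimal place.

Form 1 → anchor (Group 1): v = (2.3/83.3)(255 − 200.4) + 21.9 = 23.41
anchor → Form 2 (Group 2): y = (72.4/1.9)(23.41 − 22.8) + 265.4 = 288.6

288.6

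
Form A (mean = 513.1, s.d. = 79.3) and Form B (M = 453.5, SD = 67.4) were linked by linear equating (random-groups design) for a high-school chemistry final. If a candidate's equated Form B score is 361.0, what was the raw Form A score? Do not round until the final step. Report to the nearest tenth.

Invert y = (SD_Y/SD_X)(x − M_X) + M_Y:
x = (SD_X/SD_Y)(y − M_Y) + M_X = (79.3/67.4)(361.0 − 453.5) + 513.1
x = 1.176558 × -92.500 + 513.1 = 404.3

404.3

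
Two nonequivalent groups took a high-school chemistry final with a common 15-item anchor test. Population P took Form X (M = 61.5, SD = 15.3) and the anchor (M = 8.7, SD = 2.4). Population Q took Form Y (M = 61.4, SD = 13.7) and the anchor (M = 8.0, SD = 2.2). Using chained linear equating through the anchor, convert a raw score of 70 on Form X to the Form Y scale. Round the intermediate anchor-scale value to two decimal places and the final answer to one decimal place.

Form X → anchor (Population P): v = (2.4/15.3)(70 − 61.5) + 8.7 = 10.03
anchor → Form Y (Population Q): y = (13.7/2.2)(10.03 − 8.0) + 61.4 = 74.0

74.0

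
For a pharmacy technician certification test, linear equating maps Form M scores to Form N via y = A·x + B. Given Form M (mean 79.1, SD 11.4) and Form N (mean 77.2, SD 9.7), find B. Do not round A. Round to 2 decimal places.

A = SD_Y / SD_X = 9.7 / 11.4 = 0.850877
B = M_Y − A·M_X = 77.2 − 0.850877 × 79.1 = 9.90

9.90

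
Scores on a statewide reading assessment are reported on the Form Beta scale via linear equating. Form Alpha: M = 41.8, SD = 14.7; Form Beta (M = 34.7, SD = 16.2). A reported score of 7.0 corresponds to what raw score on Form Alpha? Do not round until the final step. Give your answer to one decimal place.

Invert y = (SD_Y/SD_X)(x − M_X) + M_Y:
x = (SD_X/SD_Y)(y − M_Y) + M_X = (14.7/16.2)(7.0 − 34.7) + 41.8
x = 0.907407 × -27.700 + 41.8 = 16.7

16.7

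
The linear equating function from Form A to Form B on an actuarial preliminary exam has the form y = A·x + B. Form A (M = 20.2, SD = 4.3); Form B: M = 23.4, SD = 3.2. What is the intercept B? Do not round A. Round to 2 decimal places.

8.37

A = SD_Y / SD_X = 3.2 / 4.3 = 0.744186
B = M_Y − A·M_X = 23.4 − 0.744186 × 20.2 = 8.37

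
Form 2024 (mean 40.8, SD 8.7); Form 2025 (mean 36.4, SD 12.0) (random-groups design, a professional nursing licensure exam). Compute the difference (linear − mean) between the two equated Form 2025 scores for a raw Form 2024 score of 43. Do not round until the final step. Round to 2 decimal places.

0.83

Mean-equated: 43 + (36.4 − 40.8) = 38.60
Linear-equated: (12.0/8.7)(43 − 40.8) + 36.4 = 39.434
Difference = 39.434 − 38.60 = 0.83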